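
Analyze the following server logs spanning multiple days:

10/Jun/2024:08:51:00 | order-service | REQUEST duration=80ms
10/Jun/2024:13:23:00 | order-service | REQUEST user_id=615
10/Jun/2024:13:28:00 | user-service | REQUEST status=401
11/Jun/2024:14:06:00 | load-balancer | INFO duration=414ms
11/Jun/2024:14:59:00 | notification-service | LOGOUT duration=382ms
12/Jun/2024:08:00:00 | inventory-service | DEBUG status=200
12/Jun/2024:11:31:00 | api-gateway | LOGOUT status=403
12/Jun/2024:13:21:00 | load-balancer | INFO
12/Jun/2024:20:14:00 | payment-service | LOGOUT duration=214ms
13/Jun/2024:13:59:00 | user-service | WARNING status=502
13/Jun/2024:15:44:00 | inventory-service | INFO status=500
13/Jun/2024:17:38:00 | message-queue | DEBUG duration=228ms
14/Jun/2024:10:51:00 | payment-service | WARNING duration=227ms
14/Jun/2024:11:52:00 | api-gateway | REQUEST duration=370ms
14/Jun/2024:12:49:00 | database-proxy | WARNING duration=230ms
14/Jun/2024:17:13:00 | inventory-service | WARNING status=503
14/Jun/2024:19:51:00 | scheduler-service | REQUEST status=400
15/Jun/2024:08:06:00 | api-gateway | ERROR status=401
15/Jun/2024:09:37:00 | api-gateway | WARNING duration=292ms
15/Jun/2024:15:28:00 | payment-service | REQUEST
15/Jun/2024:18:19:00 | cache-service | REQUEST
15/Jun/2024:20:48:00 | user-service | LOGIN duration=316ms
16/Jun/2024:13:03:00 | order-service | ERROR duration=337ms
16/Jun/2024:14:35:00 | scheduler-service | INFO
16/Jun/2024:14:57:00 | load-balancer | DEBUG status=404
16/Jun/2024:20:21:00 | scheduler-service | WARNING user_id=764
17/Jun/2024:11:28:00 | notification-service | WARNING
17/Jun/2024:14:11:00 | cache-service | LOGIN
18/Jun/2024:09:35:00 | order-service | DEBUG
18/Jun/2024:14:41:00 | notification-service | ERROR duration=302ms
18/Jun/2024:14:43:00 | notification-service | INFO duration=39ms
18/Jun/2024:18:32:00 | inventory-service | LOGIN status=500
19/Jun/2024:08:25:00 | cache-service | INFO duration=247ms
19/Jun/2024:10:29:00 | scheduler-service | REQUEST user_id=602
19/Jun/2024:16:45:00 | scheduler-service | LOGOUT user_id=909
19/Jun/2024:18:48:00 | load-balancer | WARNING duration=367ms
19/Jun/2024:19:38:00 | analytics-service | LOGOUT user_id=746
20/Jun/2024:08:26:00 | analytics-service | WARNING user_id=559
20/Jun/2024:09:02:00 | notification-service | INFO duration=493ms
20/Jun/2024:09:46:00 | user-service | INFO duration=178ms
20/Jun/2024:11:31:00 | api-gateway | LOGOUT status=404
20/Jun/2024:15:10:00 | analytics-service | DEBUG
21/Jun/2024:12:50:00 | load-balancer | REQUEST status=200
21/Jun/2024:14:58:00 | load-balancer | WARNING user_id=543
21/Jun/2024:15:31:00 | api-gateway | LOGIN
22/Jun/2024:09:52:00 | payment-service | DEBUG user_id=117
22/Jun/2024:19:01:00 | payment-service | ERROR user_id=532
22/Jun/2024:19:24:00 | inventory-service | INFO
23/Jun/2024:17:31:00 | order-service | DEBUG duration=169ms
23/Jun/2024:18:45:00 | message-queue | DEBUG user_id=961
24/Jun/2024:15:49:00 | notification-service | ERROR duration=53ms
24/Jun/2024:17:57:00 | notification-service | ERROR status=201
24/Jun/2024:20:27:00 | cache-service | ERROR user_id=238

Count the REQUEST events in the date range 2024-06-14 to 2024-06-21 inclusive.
6

To filter by date range:

1. Date range: 2024-06-14 through 2024-06-21, both dates inclusive
2. Filter for REQUEST events whose date falls in this range
3. Count matching events: 6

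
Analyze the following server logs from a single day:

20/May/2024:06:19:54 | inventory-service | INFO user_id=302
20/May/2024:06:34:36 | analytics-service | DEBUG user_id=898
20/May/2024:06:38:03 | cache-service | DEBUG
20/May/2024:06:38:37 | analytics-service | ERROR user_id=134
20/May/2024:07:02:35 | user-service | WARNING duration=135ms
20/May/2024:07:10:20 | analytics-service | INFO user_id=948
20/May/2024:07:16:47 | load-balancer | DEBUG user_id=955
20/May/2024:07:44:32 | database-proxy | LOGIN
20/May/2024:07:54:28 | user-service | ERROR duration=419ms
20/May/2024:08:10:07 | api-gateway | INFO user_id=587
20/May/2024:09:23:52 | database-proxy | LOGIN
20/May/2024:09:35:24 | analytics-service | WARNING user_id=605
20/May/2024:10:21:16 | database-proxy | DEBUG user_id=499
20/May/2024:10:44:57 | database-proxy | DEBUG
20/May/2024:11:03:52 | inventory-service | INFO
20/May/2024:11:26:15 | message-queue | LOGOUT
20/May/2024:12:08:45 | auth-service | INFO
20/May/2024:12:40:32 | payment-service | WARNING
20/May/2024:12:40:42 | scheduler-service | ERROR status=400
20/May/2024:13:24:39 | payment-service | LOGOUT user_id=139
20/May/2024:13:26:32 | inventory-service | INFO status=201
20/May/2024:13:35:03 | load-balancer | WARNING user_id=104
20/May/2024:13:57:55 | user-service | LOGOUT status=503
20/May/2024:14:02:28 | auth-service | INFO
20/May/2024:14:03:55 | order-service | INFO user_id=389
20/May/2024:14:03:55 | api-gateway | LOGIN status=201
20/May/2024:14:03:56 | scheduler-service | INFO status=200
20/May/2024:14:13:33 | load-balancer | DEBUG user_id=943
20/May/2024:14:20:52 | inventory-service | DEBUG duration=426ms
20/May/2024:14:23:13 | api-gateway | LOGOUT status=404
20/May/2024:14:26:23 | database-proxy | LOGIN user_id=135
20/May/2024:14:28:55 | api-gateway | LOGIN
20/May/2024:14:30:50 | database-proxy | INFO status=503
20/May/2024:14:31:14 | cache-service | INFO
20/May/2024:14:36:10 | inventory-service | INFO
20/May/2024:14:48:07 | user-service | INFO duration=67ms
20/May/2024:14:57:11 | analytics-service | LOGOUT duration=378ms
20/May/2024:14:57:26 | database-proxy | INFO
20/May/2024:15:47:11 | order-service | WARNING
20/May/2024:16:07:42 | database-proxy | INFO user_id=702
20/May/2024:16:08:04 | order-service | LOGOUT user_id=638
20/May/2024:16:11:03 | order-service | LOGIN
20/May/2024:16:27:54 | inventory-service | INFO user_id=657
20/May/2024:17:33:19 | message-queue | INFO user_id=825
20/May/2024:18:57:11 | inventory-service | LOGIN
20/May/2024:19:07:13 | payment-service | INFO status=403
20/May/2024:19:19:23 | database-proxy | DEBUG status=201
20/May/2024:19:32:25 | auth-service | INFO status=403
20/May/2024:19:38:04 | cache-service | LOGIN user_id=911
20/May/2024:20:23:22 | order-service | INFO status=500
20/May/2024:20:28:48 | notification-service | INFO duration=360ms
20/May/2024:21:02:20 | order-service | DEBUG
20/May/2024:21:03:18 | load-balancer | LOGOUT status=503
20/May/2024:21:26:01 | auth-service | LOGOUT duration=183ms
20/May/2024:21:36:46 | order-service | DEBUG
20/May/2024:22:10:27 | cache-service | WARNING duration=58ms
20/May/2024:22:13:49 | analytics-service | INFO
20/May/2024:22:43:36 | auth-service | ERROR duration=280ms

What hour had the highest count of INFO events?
14

To find the peak hour:

1. Group all INFO events by hour
2. Count events in each hour
3. Find hour with maximum count
4. Peak hour: 14 (with 8 events)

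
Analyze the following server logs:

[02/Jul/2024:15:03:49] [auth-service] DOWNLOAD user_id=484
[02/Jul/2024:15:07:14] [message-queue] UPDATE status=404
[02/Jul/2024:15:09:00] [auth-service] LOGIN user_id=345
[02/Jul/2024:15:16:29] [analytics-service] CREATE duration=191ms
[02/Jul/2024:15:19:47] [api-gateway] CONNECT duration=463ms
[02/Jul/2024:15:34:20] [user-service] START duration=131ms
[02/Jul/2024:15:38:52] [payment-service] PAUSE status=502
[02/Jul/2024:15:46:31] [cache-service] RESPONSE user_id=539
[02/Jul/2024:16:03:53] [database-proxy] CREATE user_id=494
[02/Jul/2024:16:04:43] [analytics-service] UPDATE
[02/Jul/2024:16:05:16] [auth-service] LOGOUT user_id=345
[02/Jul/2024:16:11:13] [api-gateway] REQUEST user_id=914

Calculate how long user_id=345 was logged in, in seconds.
3376

To calculate session duration:

1. Find LOGIN event for user_id=345: 02/Jul/2024:15:09:00
2. Find LOGOUT event for user_id=345: 02/Jul/2024:16:05:16
3. Session duration: 02/Jul/2024:16:05:16 - 02/Jul/2024:15:09:00 = 3376 seconds (56 minutes)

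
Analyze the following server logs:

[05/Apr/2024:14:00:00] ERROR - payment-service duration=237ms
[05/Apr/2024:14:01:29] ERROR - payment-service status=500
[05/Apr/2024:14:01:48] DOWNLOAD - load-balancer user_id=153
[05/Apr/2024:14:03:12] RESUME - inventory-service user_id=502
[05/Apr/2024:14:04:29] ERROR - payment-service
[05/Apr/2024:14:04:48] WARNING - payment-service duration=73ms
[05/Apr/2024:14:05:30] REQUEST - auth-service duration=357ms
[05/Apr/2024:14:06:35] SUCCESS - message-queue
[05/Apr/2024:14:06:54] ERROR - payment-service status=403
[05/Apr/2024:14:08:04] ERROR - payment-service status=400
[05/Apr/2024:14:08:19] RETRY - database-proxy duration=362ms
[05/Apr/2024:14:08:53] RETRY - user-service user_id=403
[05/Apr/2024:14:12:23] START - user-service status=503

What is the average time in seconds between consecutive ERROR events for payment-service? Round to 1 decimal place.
121.0

To calculate average interval:

1. Find all ERROR events for payment-service in order
2. Calculate time gaps between consecutive events
3. Compute mean of gaps: 484 / 4 = 121.0 seconds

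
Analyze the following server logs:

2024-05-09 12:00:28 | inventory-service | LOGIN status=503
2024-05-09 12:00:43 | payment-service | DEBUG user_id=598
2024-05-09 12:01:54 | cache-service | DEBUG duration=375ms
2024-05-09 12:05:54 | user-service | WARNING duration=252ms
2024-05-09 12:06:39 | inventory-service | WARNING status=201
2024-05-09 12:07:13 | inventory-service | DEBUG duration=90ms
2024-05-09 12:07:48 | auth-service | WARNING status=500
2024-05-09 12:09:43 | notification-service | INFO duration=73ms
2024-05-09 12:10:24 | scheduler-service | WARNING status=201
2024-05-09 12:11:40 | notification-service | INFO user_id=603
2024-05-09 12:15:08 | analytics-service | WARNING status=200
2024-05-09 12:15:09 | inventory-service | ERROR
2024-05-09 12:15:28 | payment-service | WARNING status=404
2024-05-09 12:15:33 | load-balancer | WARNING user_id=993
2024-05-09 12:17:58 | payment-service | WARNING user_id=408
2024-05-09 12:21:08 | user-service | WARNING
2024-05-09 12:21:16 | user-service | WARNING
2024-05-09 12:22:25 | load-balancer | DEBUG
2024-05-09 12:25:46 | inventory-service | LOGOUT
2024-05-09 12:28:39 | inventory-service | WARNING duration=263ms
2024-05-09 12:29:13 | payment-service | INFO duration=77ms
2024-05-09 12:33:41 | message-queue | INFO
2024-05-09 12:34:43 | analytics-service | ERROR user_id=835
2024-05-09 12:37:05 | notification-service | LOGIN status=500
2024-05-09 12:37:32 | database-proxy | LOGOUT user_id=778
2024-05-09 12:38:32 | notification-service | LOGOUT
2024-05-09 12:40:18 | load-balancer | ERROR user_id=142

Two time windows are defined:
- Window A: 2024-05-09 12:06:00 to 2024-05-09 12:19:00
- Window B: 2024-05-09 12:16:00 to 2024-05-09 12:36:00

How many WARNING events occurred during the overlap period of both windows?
1

To find overlap events:

1. Window A: 2024-05-09 12:06:00 to 2024-05-09 12:19:00
2. Window B: 2024-05-09 12:16:00 to 2024-05-09 12:36:00
3. Overlap period: 2024-05-09 12:16:00 to 2024-05-09 12:19:00
4. Count WARNING events in overlap: 1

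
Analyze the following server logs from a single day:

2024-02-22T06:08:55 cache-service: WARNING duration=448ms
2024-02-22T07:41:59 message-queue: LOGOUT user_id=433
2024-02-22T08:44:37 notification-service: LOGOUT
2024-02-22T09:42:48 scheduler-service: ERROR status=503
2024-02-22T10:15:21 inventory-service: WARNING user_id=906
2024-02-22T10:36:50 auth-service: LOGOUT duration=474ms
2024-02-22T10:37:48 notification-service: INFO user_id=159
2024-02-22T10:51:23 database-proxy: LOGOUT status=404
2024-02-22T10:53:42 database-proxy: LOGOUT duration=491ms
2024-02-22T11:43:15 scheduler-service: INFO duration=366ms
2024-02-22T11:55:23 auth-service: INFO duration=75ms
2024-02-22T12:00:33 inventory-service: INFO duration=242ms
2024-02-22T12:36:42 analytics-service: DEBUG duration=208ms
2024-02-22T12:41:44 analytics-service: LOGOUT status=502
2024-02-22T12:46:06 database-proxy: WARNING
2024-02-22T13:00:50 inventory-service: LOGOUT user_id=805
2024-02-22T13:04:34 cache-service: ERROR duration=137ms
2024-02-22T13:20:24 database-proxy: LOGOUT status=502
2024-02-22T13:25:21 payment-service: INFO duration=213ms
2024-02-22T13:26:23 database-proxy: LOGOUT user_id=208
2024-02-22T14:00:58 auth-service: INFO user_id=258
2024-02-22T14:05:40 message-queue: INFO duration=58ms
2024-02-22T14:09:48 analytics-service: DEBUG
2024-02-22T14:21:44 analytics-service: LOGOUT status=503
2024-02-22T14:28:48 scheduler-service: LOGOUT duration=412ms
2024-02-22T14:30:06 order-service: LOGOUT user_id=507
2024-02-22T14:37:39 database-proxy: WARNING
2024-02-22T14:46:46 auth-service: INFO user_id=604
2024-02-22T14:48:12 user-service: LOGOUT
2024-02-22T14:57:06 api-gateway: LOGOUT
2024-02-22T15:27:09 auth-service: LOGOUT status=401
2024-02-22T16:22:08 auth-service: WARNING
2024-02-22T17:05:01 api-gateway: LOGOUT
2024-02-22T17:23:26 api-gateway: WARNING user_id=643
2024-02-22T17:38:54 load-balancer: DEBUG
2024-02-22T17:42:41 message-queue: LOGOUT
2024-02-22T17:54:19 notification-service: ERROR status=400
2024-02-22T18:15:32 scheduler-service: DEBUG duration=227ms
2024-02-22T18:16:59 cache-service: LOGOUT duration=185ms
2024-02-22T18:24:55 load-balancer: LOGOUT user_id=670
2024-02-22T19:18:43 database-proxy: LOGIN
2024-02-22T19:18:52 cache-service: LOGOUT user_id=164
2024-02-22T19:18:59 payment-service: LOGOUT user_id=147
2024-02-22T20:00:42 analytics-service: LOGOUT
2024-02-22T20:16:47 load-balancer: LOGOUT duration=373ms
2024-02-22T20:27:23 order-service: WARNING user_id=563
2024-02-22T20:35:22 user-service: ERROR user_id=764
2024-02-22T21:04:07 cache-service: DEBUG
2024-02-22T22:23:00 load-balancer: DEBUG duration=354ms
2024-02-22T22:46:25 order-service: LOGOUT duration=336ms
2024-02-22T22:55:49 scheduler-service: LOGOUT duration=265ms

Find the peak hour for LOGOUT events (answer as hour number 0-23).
14

To find the peak hour:

1. Group all LOGOUT events by hour
2. Count events in each hour
3. Find hour with maximum count
4. Peak hour: 14 (with 5 events)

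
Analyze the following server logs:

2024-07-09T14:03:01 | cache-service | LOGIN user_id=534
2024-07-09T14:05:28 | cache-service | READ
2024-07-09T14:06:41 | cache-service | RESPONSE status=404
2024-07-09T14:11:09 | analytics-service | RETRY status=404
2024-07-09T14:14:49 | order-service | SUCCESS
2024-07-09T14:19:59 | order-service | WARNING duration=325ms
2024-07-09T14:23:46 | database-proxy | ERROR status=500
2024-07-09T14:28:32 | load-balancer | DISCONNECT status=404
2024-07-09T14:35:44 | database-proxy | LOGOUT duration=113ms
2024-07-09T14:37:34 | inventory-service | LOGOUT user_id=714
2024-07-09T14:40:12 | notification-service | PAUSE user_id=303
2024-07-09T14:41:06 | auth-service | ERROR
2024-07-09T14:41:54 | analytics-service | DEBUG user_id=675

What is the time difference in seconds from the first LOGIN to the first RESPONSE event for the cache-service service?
220

To find the time between events:

1. Locate the first LOGIN event for cache-service: 2024-07-09T14:03:01
2. Locate the first RESPONSE event for cache-service: 2024-07-09T14:06:41
3. Calculate the difference: 2024-07-09T14:06:41 - 2024-07-09T14:03:01 = 220 seconds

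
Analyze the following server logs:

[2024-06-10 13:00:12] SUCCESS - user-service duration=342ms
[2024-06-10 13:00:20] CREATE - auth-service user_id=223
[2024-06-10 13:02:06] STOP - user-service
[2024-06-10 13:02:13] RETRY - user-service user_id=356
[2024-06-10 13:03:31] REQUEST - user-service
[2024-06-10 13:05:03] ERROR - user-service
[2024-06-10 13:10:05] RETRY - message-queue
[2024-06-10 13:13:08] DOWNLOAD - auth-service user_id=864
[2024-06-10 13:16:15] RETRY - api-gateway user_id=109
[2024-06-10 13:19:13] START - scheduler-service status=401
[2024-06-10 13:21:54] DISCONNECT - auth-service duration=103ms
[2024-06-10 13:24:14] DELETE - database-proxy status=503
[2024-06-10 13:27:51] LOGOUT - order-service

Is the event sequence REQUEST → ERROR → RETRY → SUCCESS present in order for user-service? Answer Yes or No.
No

To verify sequence order:

1. Find all events in sequence REQUEST → ERROR → RETRY → SUCCESS for user-service
2. Extract their timestamps
3. Check if timestamps are in ascending order
4. Result: No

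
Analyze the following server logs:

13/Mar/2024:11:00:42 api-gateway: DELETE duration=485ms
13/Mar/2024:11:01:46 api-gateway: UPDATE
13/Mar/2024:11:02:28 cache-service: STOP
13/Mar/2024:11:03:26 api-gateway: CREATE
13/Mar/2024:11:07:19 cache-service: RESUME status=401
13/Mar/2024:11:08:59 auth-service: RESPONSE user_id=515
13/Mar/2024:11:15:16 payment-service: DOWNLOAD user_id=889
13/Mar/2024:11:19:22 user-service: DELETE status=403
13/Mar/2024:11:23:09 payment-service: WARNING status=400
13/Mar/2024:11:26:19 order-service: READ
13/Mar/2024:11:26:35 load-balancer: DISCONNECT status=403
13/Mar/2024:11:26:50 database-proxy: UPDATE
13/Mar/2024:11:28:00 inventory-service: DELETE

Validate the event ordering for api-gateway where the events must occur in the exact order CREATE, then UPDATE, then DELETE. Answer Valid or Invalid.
Invalid

To validate ordering:

1. Required order: CREATE → UPDATE → DELETE
2. Rule: the events must occur in the exact order CREATE, then UPDATE, then DELETE
3. Check actual order of events for api-gateway
4. Result: Invalid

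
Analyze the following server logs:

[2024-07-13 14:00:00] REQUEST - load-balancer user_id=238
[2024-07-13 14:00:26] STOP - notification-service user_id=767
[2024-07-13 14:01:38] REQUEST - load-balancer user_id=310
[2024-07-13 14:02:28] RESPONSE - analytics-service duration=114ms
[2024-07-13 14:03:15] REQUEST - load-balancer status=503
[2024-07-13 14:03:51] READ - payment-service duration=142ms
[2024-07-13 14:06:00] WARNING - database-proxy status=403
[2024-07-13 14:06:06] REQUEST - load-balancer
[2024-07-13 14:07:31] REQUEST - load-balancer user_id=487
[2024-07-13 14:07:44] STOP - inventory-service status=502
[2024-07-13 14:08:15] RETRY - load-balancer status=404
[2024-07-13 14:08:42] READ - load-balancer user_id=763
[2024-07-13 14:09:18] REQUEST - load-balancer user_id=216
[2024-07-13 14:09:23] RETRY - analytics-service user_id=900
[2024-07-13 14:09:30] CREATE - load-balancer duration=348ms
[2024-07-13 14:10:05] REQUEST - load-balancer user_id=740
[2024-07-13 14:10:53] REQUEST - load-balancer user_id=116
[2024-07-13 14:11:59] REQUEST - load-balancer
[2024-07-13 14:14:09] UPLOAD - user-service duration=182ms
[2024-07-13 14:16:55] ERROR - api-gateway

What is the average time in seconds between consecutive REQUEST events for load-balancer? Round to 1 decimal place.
89.9

To calculate average interval:

1. Find all REQUEST events for load-balancer in order
2. Calculate time gaps between consecutive events
3. Compute mean of gaps: 719 / 8 = 89.9 seconds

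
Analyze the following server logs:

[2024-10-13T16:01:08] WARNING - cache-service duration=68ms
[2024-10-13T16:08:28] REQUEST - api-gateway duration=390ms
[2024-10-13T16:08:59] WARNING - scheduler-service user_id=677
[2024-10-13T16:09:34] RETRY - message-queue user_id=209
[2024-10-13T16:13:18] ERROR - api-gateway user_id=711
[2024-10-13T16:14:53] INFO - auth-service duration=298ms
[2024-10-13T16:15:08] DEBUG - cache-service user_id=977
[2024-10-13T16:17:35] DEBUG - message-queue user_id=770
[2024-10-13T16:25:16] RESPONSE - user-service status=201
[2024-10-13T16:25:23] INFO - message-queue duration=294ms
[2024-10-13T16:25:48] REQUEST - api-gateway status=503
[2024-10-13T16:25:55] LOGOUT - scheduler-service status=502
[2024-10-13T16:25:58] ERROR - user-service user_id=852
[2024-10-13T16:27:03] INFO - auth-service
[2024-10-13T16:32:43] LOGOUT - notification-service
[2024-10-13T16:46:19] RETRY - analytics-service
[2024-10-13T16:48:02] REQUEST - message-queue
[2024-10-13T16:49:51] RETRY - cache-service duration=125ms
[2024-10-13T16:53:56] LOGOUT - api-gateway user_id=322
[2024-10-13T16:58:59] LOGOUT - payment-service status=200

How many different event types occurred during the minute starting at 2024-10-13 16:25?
5

To count unique event types:

1. Filter events in the minute starting at 2024-10-13 16:25
2. Extract event types from matching entries
3. Count unique types: 5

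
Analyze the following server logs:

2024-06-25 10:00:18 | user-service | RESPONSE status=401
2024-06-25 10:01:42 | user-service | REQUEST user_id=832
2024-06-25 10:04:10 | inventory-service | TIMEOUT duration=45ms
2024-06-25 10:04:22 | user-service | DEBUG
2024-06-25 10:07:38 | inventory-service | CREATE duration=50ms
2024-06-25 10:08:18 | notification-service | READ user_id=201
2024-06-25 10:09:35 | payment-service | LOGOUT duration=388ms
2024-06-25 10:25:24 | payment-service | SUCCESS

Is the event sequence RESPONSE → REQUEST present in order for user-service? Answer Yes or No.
Yes

To verify sequence order:

1. Find all events in sequence RESPONSE → REQUEST for user-service
2. Extract their timestamps
3. Check if timestamps are in ascending order
4. Result: Yes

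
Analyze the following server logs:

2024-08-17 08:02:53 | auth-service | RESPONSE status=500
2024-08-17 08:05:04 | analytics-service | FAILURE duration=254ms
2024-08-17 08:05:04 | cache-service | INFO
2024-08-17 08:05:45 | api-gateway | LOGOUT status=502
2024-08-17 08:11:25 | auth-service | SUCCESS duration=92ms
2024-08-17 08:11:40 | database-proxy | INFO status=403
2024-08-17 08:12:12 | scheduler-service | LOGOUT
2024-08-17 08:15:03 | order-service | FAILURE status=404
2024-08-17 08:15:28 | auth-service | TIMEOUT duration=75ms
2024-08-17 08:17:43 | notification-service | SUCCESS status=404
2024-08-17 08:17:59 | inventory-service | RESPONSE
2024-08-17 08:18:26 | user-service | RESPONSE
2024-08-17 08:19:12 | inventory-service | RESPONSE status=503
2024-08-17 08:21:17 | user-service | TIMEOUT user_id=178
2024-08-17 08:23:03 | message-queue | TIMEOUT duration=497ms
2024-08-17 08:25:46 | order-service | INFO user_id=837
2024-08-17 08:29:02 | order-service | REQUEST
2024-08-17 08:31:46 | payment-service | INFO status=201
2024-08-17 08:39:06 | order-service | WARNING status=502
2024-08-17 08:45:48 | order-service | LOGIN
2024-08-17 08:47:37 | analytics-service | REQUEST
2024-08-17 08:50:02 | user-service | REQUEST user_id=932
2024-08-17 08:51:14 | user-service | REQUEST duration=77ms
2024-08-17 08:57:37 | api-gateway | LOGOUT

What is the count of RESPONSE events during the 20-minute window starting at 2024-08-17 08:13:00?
3

To count events in the time window:

1. Window boundaries: 2024-08-17 08:13:00 to 2024-08-17 08:33:00
2. Filter for RESPONSE events within this window
3. Count matching events: 3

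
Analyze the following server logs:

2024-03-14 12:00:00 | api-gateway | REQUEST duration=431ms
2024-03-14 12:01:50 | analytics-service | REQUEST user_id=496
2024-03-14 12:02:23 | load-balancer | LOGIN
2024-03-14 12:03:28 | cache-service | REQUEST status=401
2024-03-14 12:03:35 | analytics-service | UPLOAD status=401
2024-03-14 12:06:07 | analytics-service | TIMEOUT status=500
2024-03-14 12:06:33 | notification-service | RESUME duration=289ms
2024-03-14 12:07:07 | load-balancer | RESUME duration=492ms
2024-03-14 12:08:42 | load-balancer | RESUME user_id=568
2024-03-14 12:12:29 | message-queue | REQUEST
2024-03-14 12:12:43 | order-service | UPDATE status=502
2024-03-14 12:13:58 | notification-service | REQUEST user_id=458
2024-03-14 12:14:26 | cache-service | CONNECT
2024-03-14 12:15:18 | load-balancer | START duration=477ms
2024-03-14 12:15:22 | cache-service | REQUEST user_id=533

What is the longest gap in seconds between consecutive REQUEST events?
541

To find the longest gap:

1. Extract all REQUEST events in chronological order
2. Calculate time differences between consecutive events
3. Find the maximum difference
4. Longest gap: 541 seconds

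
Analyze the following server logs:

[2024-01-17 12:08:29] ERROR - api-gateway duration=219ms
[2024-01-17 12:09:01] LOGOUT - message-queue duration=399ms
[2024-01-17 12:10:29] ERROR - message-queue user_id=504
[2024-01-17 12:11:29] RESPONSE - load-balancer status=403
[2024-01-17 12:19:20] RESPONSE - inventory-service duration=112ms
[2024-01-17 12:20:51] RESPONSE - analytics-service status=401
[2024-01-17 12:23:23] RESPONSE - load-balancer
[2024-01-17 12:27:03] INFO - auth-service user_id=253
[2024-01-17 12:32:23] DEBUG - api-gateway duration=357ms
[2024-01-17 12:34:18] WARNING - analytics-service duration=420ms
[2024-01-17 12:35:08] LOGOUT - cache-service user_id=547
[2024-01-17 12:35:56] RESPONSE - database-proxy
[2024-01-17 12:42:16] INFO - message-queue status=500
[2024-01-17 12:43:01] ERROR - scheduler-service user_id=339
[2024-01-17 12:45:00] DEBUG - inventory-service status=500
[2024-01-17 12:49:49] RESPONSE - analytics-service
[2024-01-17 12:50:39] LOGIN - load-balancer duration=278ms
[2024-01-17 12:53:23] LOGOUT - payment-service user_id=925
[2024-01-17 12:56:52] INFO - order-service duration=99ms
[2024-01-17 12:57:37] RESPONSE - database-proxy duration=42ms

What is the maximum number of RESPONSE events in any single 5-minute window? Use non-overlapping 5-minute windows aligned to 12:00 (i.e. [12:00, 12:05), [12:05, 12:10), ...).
2

To find the burst window:

1. Divide the log period into non-overlapping 5-minute windows starting at 12:00
2. Count RESPONSE events in each window
3. Find the window with maximum count
4. Maximum events in a window: 2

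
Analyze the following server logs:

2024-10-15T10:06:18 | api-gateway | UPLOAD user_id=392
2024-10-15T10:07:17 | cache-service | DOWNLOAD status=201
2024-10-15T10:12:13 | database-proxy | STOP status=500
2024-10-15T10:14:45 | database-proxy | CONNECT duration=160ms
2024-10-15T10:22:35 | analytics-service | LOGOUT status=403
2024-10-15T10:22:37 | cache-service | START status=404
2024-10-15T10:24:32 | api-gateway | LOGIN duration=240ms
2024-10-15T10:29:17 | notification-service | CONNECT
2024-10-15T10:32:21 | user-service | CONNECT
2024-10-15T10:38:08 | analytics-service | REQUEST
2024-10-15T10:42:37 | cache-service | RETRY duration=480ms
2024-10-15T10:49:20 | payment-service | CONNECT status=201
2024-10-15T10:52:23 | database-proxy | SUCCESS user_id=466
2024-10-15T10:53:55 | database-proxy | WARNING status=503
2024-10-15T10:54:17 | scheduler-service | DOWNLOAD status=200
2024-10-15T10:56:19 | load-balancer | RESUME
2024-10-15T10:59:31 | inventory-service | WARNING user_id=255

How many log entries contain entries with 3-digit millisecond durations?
3

To find matching entries:

1. Pattern to match: entries with 3-digit millisecond durations
2. Scan each log entry for the pattern
3. Count matches: 3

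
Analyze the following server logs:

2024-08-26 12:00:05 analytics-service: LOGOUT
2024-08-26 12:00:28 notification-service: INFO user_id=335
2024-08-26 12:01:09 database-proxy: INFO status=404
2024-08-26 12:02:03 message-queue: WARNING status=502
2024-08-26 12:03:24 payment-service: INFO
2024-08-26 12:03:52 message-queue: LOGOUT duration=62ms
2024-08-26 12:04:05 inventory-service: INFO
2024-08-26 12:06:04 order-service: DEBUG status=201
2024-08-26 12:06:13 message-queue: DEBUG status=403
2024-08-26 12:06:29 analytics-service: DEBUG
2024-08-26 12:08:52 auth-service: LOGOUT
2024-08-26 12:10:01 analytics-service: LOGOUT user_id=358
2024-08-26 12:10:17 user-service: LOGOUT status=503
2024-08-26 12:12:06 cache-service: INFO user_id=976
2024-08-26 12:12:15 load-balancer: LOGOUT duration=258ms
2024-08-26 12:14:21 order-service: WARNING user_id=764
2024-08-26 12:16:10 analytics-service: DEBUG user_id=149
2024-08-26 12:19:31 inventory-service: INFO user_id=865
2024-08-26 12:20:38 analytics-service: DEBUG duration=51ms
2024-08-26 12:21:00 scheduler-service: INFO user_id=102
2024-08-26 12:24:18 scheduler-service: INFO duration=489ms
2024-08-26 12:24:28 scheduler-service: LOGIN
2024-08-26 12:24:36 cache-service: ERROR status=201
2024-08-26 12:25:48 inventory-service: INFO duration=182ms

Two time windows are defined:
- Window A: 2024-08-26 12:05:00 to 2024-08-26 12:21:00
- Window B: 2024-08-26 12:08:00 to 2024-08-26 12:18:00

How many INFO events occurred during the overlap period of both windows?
1

To find overlap events:

1. Window A: 2024-08-26 12:05:00 to 2024-08-26 12:21:00
2. Window B: 2024-08-26 12:08:00 to 2024-08-26 12:18:00
3. Overlap period: 2024-08-26 12:08:00 to 2024-08-26 12:18:00
4. Count INFO events in overlap: 1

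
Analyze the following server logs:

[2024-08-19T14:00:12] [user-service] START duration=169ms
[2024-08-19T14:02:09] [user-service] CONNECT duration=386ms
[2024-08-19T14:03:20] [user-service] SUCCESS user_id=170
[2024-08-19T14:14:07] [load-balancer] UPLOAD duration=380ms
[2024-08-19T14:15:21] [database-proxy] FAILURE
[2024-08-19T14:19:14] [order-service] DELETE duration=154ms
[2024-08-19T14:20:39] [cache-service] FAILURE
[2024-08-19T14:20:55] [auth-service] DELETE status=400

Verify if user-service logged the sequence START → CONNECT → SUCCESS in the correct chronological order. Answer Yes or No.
Yes

To verify sequence order:

1. Find all events in sequence START → CONNECT → SUCCESS for user-service
2. Extract their timestamps
3. Check if timestamps are in ascending order
4. Result: Yes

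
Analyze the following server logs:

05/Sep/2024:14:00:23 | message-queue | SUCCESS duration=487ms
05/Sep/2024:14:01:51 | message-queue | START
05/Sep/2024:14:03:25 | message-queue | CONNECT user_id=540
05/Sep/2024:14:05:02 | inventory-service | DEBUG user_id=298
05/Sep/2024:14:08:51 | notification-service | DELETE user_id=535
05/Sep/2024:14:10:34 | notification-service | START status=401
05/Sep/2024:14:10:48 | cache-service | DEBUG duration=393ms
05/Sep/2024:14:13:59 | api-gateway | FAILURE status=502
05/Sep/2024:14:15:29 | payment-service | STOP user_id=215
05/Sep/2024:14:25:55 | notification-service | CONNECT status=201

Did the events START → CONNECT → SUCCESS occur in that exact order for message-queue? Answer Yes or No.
No

To verify sequence order:

1. Find all events in sequence START → CONNECT → SUCCESS for message-queue
2. Extract their timestamps
3. Check if timestamps are in ascending order
4. Result: No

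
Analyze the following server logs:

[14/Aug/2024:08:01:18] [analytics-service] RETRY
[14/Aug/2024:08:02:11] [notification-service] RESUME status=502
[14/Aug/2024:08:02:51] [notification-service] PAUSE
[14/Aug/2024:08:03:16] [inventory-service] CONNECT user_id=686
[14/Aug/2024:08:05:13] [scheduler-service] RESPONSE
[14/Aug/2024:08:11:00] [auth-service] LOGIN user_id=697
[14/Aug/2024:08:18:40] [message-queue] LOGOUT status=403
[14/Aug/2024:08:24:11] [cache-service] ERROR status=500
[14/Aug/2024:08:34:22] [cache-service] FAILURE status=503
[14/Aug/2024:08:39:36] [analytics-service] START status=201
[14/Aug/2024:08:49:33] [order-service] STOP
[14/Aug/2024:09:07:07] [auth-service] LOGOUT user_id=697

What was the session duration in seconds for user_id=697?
3367

To calculate session duration:

1. Find LOGIN event for user_id=697: 14/Aug/2024:08:11:00
2. Find LOGOUT event for user_id=697: 14/Aug/2024:09:07:07
3. Session duration: 14/Aug/2024:09:07:07 - 14/Aug/2024:08:11:00 = 3367 seconds (56 minutes)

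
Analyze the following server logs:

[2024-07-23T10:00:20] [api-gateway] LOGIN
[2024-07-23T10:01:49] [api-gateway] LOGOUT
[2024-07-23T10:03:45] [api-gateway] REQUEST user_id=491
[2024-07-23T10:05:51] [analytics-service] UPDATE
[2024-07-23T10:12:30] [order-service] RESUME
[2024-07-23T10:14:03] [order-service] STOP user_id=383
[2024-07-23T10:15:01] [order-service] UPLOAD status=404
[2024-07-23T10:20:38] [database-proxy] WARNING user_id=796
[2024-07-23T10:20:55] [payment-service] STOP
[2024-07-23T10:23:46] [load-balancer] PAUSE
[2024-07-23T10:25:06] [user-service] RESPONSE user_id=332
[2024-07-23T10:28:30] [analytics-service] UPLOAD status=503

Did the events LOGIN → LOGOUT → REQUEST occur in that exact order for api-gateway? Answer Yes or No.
Yes

To verify sequence order:

1. Find all events in sequence LOGIN → LOGOUT → REQUEST for api-gateway
2. Extract their timestamps
3. Check if timestamps are in ascending order
4. Result: Yes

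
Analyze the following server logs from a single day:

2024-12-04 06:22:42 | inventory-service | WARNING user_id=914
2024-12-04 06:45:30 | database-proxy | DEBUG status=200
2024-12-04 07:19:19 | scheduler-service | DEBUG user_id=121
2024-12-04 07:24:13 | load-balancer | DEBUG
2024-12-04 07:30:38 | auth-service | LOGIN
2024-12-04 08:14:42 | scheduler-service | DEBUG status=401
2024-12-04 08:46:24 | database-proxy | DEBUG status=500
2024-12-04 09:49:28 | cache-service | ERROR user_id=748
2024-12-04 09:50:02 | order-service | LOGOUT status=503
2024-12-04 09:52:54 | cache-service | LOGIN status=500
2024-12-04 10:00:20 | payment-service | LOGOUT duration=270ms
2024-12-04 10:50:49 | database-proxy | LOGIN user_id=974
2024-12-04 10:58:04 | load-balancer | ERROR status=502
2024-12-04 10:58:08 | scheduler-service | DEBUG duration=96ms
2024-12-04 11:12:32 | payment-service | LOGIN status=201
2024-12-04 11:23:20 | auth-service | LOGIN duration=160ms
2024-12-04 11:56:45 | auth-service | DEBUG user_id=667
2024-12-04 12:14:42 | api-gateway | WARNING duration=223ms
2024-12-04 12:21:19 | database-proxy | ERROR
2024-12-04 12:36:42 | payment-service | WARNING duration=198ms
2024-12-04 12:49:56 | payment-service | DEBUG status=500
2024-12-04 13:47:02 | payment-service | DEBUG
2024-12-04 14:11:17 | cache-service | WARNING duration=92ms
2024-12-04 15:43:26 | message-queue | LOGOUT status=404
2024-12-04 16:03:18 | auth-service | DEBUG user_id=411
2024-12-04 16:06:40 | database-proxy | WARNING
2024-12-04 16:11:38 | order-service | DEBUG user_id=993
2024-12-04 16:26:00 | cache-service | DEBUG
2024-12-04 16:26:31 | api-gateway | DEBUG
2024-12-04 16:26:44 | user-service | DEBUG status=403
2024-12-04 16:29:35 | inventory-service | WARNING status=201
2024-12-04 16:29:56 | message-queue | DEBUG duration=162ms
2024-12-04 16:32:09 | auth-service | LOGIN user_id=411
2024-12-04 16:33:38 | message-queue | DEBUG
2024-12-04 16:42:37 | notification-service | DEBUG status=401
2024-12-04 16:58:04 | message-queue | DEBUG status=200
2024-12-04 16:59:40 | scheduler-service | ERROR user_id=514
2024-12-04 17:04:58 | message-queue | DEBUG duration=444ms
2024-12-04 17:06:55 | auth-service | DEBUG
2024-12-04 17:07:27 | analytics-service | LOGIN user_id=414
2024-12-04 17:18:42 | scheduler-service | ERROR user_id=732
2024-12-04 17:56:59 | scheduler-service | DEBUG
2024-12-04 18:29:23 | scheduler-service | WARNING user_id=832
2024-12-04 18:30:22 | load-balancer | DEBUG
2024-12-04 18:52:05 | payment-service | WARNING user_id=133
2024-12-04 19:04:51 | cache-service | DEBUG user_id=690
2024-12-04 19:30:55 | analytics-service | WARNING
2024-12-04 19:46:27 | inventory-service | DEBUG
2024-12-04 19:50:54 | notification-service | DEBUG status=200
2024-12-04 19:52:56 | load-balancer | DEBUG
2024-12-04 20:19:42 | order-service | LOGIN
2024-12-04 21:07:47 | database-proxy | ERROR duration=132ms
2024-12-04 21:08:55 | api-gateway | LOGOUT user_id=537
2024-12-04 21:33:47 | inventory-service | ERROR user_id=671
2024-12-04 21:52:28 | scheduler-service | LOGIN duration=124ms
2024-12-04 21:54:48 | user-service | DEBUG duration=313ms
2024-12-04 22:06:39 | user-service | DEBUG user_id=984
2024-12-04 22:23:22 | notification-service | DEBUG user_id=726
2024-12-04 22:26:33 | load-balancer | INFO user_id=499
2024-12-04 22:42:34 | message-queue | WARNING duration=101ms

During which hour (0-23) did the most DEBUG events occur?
16

To find the peak hour:

1. Group all DEBUG events by hour
2. Count events in each hour
3. Find hour with maximum count
4. Peak hour: 16 (with 9 events)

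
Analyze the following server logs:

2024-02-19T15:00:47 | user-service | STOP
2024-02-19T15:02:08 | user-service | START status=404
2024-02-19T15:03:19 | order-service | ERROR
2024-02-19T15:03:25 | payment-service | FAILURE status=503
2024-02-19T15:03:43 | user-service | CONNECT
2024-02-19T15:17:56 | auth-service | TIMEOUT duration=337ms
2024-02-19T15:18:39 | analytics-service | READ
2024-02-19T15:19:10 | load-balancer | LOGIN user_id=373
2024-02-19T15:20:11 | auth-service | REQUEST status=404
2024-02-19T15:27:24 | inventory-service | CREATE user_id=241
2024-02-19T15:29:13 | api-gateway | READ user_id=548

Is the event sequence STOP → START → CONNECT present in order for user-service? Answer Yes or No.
Yes

To verify sequence order:

1. Find all events in sequence STOP → START → CONNECT for user-service
2. Extract their timestamps
3. Check if timestamps are in ascending order
4. Result: Yes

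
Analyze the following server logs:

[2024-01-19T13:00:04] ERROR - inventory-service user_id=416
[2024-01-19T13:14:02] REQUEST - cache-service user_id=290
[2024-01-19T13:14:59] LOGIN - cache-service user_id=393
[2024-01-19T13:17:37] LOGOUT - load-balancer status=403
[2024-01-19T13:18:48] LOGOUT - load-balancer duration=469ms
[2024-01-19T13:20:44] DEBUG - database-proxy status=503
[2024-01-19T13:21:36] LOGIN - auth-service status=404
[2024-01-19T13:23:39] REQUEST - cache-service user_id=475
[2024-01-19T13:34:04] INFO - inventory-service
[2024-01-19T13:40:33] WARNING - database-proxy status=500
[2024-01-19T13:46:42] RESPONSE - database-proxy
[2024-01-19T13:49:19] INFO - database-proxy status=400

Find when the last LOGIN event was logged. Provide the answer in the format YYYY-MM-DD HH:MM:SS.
2024-01-19 13:21:36

To find the last event:

1. Filter for all LOGIN events
2. Sort by timestamp
3. Select the last one
4. Timestamp: 2024-01-19 13:21:36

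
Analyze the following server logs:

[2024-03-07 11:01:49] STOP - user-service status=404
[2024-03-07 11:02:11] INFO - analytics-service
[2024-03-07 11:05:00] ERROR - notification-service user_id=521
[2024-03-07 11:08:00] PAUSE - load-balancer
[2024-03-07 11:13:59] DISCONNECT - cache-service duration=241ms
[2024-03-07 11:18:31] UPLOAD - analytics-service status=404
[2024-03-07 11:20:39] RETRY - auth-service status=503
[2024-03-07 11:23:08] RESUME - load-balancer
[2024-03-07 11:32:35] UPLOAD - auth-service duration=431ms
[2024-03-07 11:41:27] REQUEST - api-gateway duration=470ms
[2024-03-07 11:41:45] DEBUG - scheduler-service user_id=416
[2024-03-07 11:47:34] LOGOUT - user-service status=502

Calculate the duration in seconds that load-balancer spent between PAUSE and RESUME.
908

To calculate state duration:

1. Find PAUSE event for load-balancer: 2024-03-07 11:08:00
2. Find RESUME event for load-balancer: 2024-03-07 11:23:08
3. Calculate duration: 2024-03-07 11:23:08 - 2024-03-07 11:08:00 = 908 seconds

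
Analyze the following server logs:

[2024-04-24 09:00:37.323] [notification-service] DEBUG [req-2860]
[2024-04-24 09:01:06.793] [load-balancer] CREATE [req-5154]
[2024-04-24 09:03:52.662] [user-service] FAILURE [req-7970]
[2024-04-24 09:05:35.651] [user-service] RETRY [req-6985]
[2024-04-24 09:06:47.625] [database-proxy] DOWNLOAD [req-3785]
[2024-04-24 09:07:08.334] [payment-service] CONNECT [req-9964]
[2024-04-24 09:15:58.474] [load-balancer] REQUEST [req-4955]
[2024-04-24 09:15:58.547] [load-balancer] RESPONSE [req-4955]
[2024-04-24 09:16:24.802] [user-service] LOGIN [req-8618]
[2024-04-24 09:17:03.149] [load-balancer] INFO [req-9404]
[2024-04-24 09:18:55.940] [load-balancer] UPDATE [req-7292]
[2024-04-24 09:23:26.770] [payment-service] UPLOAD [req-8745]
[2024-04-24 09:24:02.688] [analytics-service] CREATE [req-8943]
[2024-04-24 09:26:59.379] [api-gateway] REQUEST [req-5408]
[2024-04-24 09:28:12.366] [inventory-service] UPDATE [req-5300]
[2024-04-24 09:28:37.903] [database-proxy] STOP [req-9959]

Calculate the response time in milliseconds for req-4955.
73

To calculate latency:

1. Find REQUEST with id req-4955: 2024-04-24 09:15:58.474
2. Find RESPONSE with id req-4955: 2024-04-24 09:15:58.547
3. Latency: 2024-04-24 09:15:58.547 - 2024-04-24 09:15:58.474 = 73ms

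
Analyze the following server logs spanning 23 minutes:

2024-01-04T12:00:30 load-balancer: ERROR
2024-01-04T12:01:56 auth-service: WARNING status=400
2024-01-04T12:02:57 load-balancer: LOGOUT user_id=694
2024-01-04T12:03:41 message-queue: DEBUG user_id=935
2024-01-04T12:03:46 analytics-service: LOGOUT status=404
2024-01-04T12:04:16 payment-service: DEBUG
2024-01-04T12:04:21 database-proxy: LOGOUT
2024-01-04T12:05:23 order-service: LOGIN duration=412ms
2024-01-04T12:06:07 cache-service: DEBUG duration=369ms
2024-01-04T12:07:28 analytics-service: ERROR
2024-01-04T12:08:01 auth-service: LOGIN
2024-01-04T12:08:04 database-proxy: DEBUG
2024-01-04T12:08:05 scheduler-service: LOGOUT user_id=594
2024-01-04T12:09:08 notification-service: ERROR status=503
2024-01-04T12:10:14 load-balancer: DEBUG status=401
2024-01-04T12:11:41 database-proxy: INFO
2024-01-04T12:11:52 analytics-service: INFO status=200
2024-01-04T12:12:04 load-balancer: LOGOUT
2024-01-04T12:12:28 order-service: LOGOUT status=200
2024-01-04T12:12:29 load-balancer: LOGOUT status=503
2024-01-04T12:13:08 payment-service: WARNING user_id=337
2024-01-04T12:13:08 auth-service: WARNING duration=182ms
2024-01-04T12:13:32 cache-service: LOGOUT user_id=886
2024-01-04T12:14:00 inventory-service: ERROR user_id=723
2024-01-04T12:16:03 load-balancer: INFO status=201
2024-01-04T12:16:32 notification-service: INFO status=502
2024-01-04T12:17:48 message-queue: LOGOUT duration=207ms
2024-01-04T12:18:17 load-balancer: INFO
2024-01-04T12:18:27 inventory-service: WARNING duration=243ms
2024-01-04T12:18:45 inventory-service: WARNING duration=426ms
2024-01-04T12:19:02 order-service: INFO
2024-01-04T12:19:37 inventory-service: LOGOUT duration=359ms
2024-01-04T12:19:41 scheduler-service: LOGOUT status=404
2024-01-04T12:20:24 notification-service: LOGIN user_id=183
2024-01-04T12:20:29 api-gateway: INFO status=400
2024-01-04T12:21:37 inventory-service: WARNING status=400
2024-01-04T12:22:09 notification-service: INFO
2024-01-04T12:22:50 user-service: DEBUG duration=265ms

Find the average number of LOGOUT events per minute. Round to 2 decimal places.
0.48

To calculate the rate:

1. Count total LOGOUT events: 11
2. Total time period: 23 minutes
3. Rate = 11 / 23 = 0.48 events per minute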